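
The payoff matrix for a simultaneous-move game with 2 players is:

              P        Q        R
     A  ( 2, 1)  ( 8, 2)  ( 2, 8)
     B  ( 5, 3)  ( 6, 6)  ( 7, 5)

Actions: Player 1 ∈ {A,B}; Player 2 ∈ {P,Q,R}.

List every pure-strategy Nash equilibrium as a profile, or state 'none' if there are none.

(A,P): not NE [P1→B gives 5>2; P2→R gives 8>1]
(A,Q): not NE [P2→R gives 8>2]
(A,R): not NE [P1→B gives 7>2]
(B,P): not NE [P2→Q gives 6>3]
(B,Q): not NE [P1→A gives 8>6]
(B,R): not NE [P2→Q gives 6>5]

No pure NE.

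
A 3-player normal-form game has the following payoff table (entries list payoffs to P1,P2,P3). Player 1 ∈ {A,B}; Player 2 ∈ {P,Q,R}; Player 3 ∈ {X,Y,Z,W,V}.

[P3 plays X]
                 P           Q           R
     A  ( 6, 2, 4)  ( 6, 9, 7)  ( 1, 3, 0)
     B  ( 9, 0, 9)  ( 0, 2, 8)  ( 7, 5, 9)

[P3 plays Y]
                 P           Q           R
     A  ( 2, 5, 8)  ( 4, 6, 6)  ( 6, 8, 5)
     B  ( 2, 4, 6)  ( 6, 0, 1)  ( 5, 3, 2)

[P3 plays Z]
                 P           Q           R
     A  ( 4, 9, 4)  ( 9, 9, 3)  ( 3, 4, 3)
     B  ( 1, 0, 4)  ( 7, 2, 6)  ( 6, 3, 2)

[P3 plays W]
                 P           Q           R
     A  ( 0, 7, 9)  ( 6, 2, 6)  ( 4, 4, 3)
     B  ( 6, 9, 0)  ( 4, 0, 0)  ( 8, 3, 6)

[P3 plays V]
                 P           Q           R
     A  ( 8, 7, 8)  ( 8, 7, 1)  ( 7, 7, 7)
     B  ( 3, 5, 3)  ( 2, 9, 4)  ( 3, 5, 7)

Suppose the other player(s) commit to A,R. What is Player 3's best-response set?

P3 best: {V}

u_3(X vs A,R) = 0
u_3(Y vs A,R) = 5
u_3(Z vs A,R) = 3
u_3(W vs A,R) = 3
u_3(V vs A,R) = 7
max payoff 7 at {V}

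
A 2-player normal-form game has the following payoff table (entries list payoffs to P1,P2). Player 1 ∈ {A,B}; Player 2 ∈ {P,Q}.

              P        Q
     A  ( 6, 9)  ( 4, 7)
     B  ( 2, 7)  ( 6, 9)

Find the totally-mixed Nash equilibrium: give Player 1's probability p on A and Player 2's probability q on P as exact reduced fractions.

P1 indiff ⇒ q·6+(1-q)·4 = q·2+(1-q)·6 ⇒ q(4) = (1-q)(2) ⇒ q = 1/3
P2 indiff ⇒ p·9+(1-p)·7 = p·7+(1-p)·9 ⇒ p(2) = (1-p)(2) ⇒ p = 1/2

P1 mixes 1/2 on A; P2 mixes 1/3 on P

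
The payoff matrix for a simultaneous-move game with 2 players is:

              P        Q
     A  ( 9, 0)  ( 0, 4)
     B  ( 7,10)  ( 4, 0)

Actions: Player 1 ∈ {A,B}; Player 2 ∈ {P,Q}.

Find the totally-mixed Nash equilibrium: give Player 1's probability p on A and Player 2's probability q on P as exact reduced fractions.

P1 indiff ⇒ q·9+(1-q)·0 = q·7+(1-q)·4 ⇒ q(2) = (1-q)(4) ⇒ q = 2/3
P2 indiff ⇒ p·0+(1-p)·10 = p·4+(1-p)·0 ⇒ p(-4) = (1-p)(-10) ⇒ p = 5/7

p=5/7, q=2/3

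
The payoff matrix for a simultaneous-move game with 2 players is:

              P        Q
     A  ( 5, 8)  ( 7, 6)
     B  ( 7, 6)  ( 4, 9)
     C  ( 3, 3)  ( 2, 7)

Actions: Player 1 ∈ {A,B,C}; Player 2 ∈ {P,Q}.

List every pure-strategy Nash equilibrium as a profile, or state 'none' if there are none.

Equilibria: none

(A,P): not NE [P1→B gives 7>5]
(A,Q): not NE [P2→P gives 8>6]
(B,P): not NE [P2→Q gives 9>6]
(B,Q): not NE [P1→A gives 7>4]
(C,P): not NE [P1→B gives 7>3; P2→Q gives 7>3]
(C,Q): not NE [P1→A gives 7>2]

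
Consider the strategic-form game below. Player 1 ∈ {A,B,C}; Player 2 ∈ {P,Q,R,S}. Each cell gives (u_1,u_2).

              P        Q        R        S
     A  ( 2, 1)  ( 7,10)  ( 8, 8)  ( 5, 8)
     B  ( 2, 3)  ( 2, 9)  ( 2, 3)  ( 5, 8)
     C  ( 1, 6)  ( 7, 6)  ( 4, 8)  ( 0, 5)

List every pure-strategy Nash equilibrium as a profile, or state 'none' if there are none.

PSNE = {(A,Q)}

(A,P): not NE [P2→Q gives 10>1]
(A,Q): NE
(A,R): not NE [P2→Q gives 10>8]
(A,S): not NE [P2→Q gives 10>8]
(B,P): not NE [P2→Q gives 9>3]
(B,Q): not NE [P1→C gives 7>2]
(B,R): not NE [P1→A gives 8>2; P2→Q gives 9>3]
(B,S): not NE [P2→Q gives 9>8]
(C,P): not NE [P1→B gives 2>1; P2→R gives 8>6]
(C,Q): not NE [P2→R gives 8>6]
(C,R): not NE [P1→A gives 8>4]
(C,S): not NE [P1→B gives 5>0; P2→R gives 8>5]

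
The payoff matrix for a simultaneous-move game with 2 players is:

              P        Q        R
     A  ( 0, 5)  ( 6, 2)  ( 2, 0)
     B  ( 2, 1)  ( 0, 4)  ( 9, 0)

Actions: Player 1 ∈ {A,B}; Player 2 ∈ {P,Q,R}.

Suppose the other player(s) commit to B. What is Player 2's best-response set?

BR_2 = {Q}

u_2(P vs B) = 1
u_2(Q vs B) = 4
u_2(R vs B) = 0
max payoff 4 at {Q}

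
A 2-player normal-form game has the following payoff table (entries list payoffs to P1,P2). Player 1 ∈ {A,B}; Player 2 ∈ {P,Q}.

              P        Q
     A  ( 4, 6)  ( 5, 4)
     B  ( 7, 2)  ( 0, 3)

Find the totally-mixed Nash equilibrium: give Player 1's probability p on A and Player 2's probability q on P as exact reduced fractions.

P1 indiff ⇒ q·4+(1-q)·5 = q·7+(1-q)·0 ⇒ q(-3) = (1-q)(-5) ⇒ q = 5/8
P2 indiff ⇒ p·6+(1-p)·2 = p·4+(1-p)·3 ⇒ p(2) = (1-p)(1) ⇒ p = 1/3

(p,q) = (1/3, 5/8)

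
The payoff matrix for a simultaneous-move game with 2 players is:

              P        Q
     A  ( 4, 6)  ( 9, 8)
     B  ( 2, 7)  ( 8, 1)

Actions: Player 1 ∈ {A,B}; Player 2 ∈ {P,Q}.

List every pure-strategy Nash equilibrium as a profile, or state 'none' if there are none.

(A,P): not NE [P2→Q gives 8>6]
(A,Q): NE
(B,P): not NE [P1→A gives 4>2]
(B,Q): not NE [P1→A gives 9>8; P2→P gives 7>1]

Nash profiles: (A,Q)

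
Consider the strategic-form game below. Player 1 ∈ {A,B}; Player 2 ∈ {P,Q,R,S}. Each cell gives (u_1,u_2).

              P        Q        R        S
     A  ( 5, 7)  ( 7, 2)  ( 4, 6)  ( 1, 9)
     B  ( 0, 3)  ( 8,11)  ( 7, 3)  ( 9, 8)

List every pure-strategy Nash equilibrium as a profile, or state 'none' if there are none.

Nash profiles: (B,Q)

(A,P): not NE [P2→S gives 9>7]
(A,Q): not NE [P1→B gives 8>7; P2→S gives 9>2]
(A,R): not NE [P1→B gives 7>4; P2→S gives 9>6]
(A,S): not NE [P1→B gives 9>1]
(B,P): not NE [P1→A gives 5>0; P2→Q gives 11>3]
(B,Q): NE
(B,R): not NE [P2→Q gives 11>3]
(B,S): not NE [P2→Q gives 11>8]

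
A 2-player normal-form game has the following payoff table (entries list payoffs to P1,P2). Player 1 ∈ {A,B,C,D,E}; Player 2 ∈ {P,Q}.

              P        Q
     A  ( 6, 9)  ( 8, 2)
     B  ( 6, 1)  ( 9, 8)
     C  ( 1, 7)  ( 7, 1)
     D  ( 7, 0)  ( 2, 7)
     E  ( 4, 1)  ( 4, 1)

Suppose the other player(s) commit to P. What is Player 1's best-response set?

BR_1 = {D}

u_1(A vs P) = 6
u_1(B vs P) = 6
u_1(C vs P) = 1
u_1(D vs P) = 7
u_1(E vs P) = 4
max payoff 7 at {D}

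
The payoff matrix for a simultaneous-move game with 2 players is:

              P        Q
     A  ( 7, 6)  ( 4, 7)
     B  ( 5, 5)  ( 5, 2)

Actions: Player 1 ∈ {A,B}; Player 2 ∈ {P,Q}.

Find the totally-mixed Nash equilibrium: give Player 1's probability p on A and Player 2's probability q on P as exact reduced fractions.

(p,q) = (3/4, 1/3)

P1 indiff ⇒ q·7+(1-q)·4 = q·5+(1-q)·5 ⇒ q(2) = (1-q)(1) ⇒ q = 1/3
P2 indiff ⇒ p·6+(1-p)·5 = p·7+(1-p)·2 ⇒ p(-1) = (1-p)(-3) ⇒ p = 3/4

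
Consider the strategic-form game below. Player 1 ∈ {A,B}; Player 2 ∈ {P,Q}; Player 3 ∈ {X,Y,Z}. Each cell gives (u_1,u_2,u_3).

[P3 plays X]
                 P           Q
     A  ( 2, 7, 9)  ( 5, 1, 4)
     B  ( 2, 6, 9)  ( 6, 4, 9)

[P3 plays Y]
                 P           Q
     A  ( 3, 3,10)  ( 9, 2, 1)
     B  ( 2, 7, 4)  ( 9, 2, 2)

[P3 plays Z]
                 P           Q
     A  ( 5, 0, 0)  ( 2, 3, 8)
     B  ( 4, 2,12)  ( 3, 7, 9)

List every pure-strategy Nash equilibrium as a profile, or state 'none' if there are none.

(A,P,X): not NE [P3→Y gives 10>9]
(A,P,Y): NE
(A,P,Z): not NE [P2→Q gives 3>0; P3→Y gives 10>0]
(A,Q,X): not NE [P1→B gives 6>5; P2→P gives 7>1; P3→Z gives 8>4]
(A,Q,Y): not NE [P2→P gives 3>2; P3→Z gives 8>1]
(A,Q,Z): not NE [P1→B gives 3>2]
(B,P,X): not NE [P3→Z gives 12>9]
(B,P,Y): not NE [P1→A gives 3>2; P3→Z gives 12>4]
(B,P,Z): not NE [P1→A gives 5>4; P2→Q gives 7>2]
(B,Q,X): not NE [P2→P gives 6>4]
(B,Q,Y): not NE [P2→P gives 7>2; P3→Z gives 9>2]
(B,Q,Z): NE

NE set: (A,P,Y), (B,Q,Z)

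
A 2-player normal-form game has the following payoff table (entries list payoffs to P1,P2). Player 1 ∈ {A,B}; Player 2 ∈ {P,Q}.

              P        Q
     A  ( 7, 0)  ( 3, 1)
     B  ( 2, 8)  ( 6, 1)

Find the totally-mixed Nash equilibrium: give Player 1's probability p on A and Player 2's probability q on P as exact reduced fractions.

P1 indiff ⇒ q·7+(1-q)·3 = q·2+(1-q)·6 ⇒ q(5) = (1-q)(3) ⇒ q = 3/8
P2 indiff ⇒ p·0+(1-p)·8 = p·1+(1-p)·1 ⇒ p(-1) = (1-p)(-7) ⇒ p = 7/8

p=7/8, q=3/8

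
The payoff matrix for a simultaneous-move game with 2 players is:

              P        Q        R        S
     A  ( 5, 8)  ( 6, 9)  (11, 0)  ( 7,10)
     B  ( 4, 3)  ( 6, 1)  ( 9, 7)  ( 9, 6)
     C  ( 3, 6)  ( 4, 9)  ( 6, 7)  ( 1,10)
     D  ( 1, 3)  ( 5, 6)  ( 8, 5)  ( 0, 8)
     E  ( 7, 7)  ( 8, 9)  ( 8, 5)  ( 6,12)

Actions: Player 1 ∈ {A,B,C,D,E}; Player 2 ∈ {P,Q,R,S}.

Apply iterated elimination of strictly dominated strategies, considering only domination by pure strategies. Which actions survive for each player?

IESDS → P1:{A,B} P2:{R,S}

P1 drop C (A beats it: P:5>3 Q:6>4 R:11>6 S:7>1)
P1 drop D (A beats it: P:5>1 Q:6>5 R:11>8 S:7>0)
P2 drop P (S beats it: A:10>8 B:6>3 E:12>7)
P2 drop Q (S beats it: A:10>9 B:6>1 E:12>9)
P1 drop E (A beats it: R:11>8 S:7>6)
P1→{A,B} P2→{R,S}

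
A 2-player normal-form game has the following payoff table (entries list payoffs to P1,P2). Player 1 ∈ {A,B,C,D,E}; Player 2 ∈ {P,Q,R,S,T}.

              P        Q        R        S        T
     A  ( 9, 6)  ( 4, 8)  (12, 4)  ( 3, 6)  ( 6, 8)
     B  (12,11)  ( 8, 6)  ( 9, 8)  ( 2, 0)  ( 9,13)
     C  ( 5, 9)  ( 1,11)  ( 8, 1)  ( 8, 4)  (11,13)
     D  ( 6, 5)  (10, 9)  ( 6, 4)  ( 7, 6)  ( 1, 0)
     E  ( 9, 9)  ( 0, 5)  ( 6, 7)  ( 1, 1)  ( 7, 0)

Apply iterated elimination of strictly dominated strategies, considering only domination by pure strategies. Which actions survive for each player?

P1 drop E (B beats it: P:12>9 Q:8>0 R:9>6 S:2>1 T:9>7)
P2 drop R (P beats it: A:6>4 B:11>8 C:9>1 D:5>4)
P2 drop S (Q beats it: A:8>6 B:6>0 C:11>4 D:9>6)
P1 drop A (B beats it: P:12>9 Q:8>4 T:9>6)
P1→{B,C,D} P2→{P,Q,T}

Survivors P1:{B,C,D} P2:{P,Q,T}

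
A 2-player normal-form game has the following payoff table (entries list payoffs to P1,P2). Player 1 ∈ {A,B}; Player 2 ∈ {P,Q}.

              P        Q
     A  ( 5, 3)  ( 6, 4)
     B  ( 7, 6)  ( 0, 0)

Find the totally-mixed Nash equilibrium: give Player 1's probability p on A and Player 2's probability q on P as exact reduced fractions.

P1 indiff ⇒ q·5+(1-q)·6 = q·7+(1-q)·0 ⇒ q(-2) = (1-q)(-6) ⇒ q = 3/4
P2 indiff ⇒ p·3+(1-p)·6 = p·4+(1-p)·0 ⇒ p(-1) = (1-p)(-6) ⇒ p = 6/7

p=6/7, q=3/4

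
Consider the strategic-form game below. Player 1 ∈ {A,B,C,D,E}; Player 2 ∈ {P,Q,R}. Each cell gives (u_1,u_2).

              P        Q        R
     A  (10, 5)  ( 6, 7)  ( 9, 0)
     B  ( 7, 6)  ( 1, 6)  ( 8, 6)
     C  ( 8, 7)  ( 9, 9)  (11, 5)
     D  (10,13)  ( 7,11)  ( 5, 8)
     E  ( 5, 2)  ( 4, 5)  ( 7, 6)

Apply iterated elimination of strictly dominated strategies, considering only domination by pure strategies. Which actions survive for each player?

Survivors P1:{A,C,D} P2:{P,Q}

P1 drop B (A beats it: P:10>7 Q:6>1 R:9>8)
P1 drop E (A beats it: P:10>5 Q:6>4 R:9>7)
P2 drop R (P beats it: A:5>0 C:7>5 D:13>8)
P1→{A,C,D} P2→{P,Q}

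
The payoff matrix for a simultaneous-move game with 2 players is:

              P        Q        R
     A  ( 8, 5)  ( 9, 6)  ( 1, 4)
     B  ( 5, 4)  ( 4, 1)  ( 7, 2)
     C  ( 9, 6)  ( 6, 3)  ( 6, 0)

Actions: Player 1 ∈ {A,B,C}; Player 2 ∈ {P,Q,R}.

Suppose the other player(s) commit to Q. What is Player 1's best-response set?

u_1(A vs Q) = 9
u_1(B vs Q) = 4
u_1(C vs Q) = 6
max payoff 9 at {A}

P1 best: {A}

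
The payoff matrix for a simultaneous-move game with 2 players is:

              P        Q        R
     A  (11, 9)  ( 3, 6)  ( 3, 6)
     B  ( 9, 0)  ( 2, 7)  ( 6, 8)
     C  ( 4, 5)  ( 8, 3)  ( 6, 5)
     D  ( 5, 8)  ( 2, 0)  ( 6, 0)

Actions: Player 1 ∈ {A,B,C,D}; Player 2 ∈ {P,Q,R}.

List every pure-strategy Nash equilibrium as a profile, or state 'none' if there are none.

NE set: (A,P), (B,R), (C,R)

(A,P): NE
(A,Q): not NE [P1→C gives 8>3; P2→P gives 9>6]
(A,R): not NE [P1→D gives 6>3; P2→P gives 9>6]
(B,P): not NE [P1→A gives 11>9; P2→R gives 8>0]
(B,Q): not NE [P1→C gives 8>2; P2→R gives 8>7]
(B,R): NE
(C,P): not NE [P1→A gives 11>4]
(C,Q): not NE [P2→R gives 5>3]
(C,R): NE
(D,P): not NE [P1→A gives 11>5]
(D,Q): not NE [P1→C gives 8>2; P2→P gives 8>0]
(D,R): not NE [P2→P gives 8>0]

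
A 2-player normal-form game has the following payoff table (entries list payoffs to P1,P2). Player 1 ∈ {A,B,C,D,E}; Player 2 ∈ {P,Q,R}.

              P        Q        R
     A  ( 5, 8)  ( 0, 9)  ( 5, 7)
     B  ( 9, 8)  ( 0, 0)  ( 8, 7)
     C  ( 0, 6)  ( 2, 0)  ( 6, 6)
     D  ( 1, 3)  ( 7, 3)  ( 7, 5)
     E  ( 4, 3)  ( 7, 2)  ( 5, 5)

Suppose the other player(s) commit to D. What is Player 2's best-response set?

P2 best: {R}

u_2(P vs D) = 3
u_2(Q vs D) = 3
u_2(R vs D) = 5
max payoff 5 at {R}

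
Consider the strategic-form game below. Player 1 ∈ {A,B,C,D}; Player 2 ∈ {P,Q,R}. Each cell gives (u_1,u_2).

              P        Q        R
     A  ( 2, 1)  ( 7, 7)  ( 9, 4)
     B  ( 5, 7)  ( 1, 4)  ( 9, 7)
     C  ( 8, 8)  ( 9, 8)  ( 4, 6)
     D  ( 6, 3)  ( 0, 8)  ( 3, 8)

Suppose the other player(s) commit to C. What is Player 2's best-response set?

P2 best: {P,Q}

u_2(P vs C) = 8
u_2(Q vs C) = 8
u_2(R vs C) = 6
max payoff 8 at {P,Q}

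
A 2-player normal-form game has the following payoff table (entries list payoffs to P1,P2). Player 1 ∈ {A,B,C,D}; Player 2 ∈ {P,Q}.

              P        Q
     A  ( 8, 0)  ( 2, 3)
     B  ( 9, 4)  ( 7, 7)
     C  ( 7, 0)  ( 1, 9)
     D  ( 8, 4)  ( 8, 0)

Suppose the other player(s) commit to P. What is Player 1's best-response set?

BR_1 = {B}

u_1(A vs P) = 8
u_1(B vs P) = 9
u_1(C vs P) = 7
u_1(D vs P) = 8
max payoff 9 at {B}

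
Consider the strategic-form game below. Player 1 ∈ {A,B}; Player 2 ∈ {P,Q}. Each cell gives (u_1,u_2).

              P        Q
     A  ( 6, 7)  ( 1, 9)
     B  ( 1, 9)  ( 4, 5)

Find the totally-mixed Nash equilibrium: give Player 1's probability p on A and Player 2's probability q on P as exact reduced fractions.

(p,q) = (2/3, 3/8)

P1 indiff ⇒ q·6+(1-q)·1 = q·1+(1-q)·4 ⇒ q(5) = (1-q)(3) ⇒ q = 3/8
P2 indiff ⇒ p·7+(1-p)·9 = p·9+(1-p)·5 ⇒ p(-2) = (1-p)(-4) ⇒ p = 2/3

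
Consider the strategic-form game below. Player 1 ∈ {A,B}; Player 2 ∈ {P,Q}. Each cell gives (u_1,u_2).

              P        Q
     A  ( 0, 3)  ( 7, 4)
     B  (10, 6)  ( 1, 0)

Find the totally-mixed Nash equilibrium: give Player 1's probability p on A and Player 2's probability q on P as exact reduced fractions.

P1 mixes 6/7 on A; P2 mixes 3/8 on P

P1 indiff ⇒ q·0+(1-q)·7 = q·10+(1-q)·1 ⇒ q(-10) = (1-q)(-6) ⇒ q = 3/8
P2 indiff ⇒ p·3+(1-p)·6 = p·4+(1-p)·0 ⇒ p(-1) = (1-p)(-6) ⇒ p = 6/7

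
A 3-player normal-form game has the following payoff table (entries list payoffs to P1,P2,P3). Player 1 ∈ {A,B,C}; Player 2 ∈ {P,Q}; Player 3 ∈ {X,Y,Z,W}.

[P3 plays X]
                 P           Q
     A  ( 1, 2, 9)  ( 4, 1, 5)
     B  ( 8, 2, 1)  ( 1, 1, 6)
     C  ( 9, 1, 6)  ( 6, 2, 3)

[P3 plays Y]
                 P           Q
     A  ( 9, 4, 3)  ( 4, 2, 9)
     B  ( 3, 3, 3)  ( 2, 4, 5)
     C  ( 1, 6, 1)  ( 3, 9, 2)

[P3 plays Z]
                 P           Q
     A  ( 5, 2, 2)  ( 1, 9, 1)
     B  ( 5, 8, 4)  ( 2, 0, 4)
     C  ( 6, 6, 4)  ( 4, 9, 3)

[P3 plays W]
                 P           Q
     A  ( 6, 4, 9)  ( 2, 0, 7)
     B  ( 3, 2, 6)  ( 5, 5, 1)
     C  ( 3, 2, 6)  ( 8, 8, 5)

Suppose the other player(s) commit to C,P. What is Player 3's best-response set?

argmax u_3 = {X,W}

u_3(X vs C,P) = 6
u_3(Y vs C,P) = 1
u_3(Z vs C,P) = 4
u_3(W vs C,P) = 6
max payoff 6 at {X,W}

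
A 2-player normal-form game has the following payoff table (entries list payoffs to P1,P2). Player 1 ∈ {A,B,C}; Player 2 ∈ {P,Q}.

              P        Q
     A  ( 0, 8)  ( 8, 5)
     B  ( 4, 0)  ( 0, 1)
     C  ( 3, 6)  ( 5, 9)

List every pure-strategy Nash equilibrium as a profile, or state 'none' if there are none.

No pure NE.

(A,P): not NE [P1→B gives 4>0]
(A,Q): not NE [P2→P gives 8>5]
(B,P): not NE [P2→Q gives 1>0]
(B,Q): not NE [P1→A gives 8>0]
(C,P): not NE [P1→B gives 4>3; P2→Q gives 9>6]
(C,Q): not NE [P1→A gives 8>5]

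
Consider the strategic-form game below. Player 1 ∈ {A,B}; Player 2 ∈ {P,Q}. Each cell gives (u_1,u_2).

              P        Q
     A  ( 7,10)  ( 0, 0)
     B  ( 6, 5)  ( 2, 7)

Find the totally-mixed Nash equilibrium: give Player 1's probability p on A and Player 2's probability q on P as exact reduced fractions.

P1 mixes 1/6 on A; P2 mixes 2/3 on P

P1 indiff ⇒ q·7+(1-q)·0 = q·6+(1-q)·2 ⇒ q(1) = (1-q)(2) ⇒ q = 2/3
P2 indiff ⇒ p·10+(1-p)·5 = p·0+(1-p)·7 ⇒ p(10) = (1-p)(2) ⇒ p = 1/6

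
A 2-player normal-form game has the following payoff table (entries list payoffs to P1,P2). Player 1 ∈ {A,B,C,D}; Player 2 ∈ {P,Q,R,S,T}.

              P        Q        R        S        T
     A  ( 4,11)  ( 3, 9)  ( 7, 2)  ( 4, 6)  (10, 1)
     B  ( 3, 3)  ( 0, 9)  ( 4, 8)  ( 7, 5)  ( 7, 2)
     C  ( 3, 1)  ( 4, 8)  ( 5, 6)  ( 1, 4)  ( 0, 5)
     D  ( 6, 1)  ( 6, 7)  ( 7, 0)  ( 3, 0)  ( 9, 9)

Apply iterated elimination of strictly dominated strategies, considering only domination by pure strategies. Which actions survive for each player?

Remaining: P1:{A,D} P2:{P,Q,T}

P1 drop C (D beats it: P:6>3 Q:6>4 R:7>5 S:3>1 T:9>0)
P2 drop R (Q beats it: A:9>2 B:9>8 D:7>0)
P2 drop S (Q beats it: A:9>6 B:9>5 D:7>0)
P1 drop B (A beats it: P:4>3 Q:3>0 T:10>7)
P1→{A,D} P2→{P,Q,T}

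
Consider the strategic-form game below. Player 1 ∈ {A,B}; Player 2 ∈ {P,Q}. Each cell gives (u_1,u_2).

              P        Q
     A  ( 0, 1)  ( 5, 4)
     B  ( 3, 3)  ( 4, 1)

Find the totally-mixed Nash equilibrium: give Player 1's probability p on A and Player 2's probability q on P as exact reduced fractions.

P1 mixes 2/5 on A; P2 mixes 1/4 on P

P1 indiff ⇒ q·0+(1-q)·5 = q·3+(1-q)·4 ⇒ q(-3) = (1-q)(-1) ⇒ q = 1/4
P2 indiff ⇒ p·1+(1-p)·3 = p·4+(1-p)·1 ⇒ p(-3) = (1-p)(-2) ⇒ p = 2/5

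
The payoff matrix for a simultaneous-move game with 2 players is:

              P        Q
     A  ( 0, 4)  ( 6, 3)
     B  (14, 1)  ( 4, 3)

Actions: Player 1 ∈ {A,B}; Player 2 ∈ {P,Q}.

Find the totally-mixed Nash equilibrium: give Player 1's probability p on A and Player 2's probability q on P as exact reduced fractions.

P1 mixes 2/3 on A; P2 mixes 1/8 on P

P1 indiff ⇒ q·0+(1-q)·6 = q·14+(1-q)·4 ⇒ q(-14) = (1-q)(-2) ⇒ q = 1/8
P2 indiff ⇒ p·4+(1-p)·1 = p·3+(1-p)·3 ⇒ p(1) = (1-p)(2) ⇒ p = 2/3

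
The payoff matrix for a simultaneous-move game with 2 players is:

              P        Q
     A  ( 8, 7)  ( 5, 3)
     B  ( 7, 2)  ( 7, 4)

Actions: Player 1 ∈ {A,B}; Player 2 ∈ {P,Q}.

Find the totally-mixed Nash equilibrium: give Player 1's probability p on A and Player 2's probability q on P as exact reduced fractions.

(p,q) = (1/3, 2/3)

P1 indiff ⇒ q·8+(1-q)·5 = q·7+(1-q)·7 ⇒ q(1) = (1-q)(2) ⇒ q = 2/3
P2 indiff ⇒ p·7+(1-p)·2 = p·3+(1-p)·4 ⇒ p(4) = (1-p)(2) ⇒ p = 1/3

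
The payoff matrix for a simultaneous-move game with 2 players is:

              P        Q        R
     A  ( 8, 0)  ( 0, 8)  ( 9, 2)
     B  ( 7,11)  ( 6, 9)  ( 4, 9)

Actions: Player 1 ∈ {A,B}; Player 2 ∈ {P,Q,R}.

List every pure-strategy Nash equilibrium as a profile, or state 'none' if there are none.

Equilibria: none

(A,P): not NE [P2→Q gives 8>0]
(A,Q): not NE [P1→B gives 6>0]
(A,R): not NE [P2→Q gives 8>2]
(B,P): not NE [P1→A gives 8>7]
(B,Q): not NE [P2→P gives 11>9]
(B,R): not NE [P1→A gives 9>4; P2→P gives 11>9]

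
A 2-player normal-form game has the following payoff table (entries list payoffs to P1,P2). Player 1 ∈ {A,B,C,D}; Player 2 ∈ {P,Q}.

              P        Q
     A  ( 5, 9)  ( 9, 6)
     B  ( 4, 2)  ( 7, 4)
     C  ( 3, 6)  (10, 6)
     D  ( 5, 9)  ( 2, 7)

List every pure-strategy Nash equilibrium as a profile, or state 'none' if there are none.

PSNE = {(A,P), (C,Q), (D,P)}

(A,P): NE
(A,Q): not NE [P1→C gives 10>9; P2→P gives 9>6]
(B,P): not NE [P1→D gives 5>4; P2→Q gives 4>2]
(B,Q): not NE [P1→C gives 10>7]
(C,P): not NE [P1→D gives 5>3]
(C,Q): NE
(D,P): NE
(D,Q): not NE [P1→C gives 10>2; P2→P gives 9>7]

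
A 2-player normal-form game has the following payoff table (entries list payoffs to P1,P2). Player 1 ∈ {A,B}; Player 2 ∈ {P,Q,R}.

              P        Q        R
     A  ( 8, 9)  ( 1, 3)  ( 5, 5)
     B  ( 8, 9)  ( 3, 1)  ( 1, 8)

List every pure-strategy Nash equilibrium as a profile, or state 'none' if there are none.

(A,P): NE
(A,Q): not NE [P1→B gives 3>1; P2→P gives 9>3]
(A,R): not NE [P2→P gives 9>5]
(B,P): NE
(B,Q): not NE [P2→P gives 9>1]
(B,R): not NE [P1→A gives 5>1; P2→P gives 9>8]

Nash profiles: (A,P), (B,P)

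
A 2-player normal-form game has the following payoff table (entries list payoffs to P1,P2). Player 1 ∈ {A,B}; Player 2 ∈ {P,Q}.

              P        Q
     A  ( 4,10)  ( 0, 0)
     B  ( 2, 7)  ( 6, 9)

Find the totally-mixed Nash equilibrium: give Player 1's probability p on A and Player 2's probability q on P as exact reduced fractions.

(p,q) = (1/6, 3/4)

P1 indiff ⇒ q·4+(1-q)·0 = q·2+(1-q)·6 ⇒ q(2) = (1-q)(6) ⇒ q = 3/4
P2 indiff ⇒ p·10+(1-p)·7 = p·0+(1-p)·9 ⇒ p(10) = (1-p)(2) ⇒ p = 1/6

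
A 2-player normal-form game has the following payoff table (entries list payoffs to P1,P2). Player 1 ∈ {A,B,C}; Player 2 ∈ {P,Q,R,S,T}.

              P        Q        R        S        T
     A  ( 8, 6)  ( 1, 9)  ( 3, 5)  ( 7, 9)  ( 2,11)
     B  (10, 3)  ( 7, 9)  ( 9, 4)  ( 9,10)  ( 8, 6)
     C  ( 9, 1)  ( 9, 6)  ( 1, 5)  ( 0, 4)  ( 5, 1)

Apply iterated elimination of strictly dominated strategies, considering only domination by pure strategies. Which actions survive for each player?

Survivors P1:{B,C} P2:{Q,S}

P1 drop A (B beats it: P:10>8 Q:7>1 R:9>3 S:9>7 T:8>2)
P2 drop P (Q beats it: B:9>3 C:6>1)
P2 drop R (Q beats it: B:9>4 C:6>5)
P2 drop T (Q beats it: B:9>6 C:6>1)
P1→{B,C} P2→{Q,S}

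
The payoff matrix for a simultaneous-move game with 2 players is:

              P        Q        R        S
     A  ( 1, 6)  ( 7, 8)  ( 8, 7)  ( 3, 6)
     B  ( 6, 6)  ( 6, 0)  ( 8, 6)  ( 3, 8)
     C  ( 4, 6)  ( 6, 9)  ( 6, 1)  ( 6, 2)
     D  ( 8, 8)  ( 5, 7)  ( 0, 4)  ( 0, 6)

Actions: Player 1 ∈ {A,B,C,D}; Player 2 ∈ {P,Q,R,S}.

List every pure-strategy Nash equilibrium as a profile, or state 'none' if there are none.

(A,P): not NE [P1→D gives 8>1; P2→Q gives 8>6]
(A,Q): NE
(A,R): not NE [P2→Q gives 8>7]
(A,S): not NE [P1→C gives 6>3; P2→Q gives 8>6]
(B,P): not NE [P1→D gives 8>6; P2→S gives 8>6]
(B,Q): not NE [P1→A gives 7>6; P2→S gives 8>0]
(B,R): not NE [P2→S gives 8>6]
(B,S): not NE [P1→C gives 6>3]
(C,P): not NE [P1→D gives 8>4; P2→Q gives 9>6]
(C,Q): not NE [P1→A gives 7>6]
(C,R): not NE [P1→B gives 8>6; P2→Q gives 9>1]
(C,S): not NE [P2→Q gives 9>2]
(D,P): NE
(D,Q): not NE [P1→A gives 7>5; P2→P gives 8>7]
(D,R): not NE [P1→B gives 8>0; P2→P gives 8>4]
(D,S): not NE [P1→C gives 6>0; P2→P gives 8>6]

PSNE = {(A,Q), (D,P)}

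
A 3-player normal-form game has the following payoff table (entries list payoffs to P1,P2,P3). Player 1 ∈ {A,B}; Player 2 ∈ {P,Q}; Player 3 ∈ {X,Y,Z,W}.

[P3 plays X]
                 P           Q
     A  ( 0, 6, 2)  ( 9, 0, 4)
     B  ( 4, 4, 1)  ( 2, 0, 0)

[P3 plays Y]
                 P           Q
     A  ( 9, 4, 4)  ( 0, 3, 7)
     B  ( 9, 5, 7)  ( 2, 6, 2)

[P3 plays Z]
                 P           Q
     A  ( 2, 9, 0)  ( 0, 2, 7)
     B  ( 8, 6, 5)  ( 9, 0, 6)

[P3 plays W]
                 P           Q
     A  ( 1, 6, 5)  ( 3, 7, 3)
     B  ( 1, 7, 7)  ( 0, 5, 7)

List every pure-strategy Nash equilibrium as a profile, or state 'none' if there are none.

(A,P,X): not NE [P1→B gives 4>0; P3→W gives 5>2]
(A,P,Y): not NE [P3→W gives 5>4]
(A,P,Z): not NE [P1→B gives 8>2; P3→W gives 5>0]
(A,P,W): not NE [P2→Q gives 7>6]
(A,Q,X): not NE [P2→P gives 6>0; P3→Z gives 7>4]
(A,Q,Y): not NE [P1→B gives 2>0; P2→P gives 4>3]
(A,Q,Z): not NE [P1→B gives 9>0; P2→P gives 9>2]
(A,Q,W): not NE [P3→Z gives 7>3]
(B,P,X): not NE [P3→W gives 7>1]
(B,P,Y): not NE [P2→Q gives 6>5]
(B,P,Z): not NE [P3→W gives 7>5]
(B,P,W): NE
(B,Q,X): not NE [P1→A gives 9>2; P2→P gives 4>0; P3→W gives 7>0]
(B,Q,Y): not NE [P3→W gives 7>2]
(B,Q,Z): not NE [P2→P gives 6>0; P3→W gives 7>6]
(B,Q,W): not NE [P1→A gives 3>0; P2→P gives 7>5]

NE set: (B,P,W)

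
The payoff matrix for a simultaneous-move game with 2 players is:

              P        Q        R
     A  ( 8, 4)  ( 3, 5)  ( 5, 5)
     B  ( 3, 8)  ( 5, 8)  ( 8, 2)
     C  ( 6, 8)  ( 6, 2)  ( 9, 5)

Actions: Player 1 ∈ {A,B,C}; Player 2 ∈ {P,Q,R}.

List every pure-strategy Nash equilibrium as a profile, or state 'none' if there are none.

PSNE: ∅

(A,P): not NE [P2→R gives 5>4]
(A,Q): not NE [P1→C gives 6>3]
(A,R): not NE [P1→C gives 9>5]
(B,P): not NE [P1→A gives 8>3]
(B,Q): not NE [P1→C gives 6>5]
(B,R): not NE [P1→C gives 9>8; P2→Q gives 8>2]
(C,P): not NE [P1→A gives 8>6]
(C,Q): not NE [P2→P gives 8>2]
(C,R): not NE [P2→P gives 8>5]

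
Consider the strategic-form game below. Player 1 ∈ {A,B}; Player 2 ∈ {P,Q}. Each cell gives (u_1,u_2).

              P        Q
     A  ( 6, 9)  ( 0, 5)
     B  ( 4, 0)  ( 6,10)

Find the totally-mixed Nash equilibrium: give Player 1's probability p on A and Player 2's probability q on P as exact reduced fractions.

P1 mixes 5/7 on A; P2 mixes 3/4 on P

P1 indiff ⇒ q·6+(1-q)·0 = q·4+(1-q)·6 ⇒ q(2) = (1-q)(6) ⇒ q = 3/4
P2 indiff ⇒ p·9+(1-p)·0 = p·5+(1-p)·10 ⇒ p(4) = (1-p)(10) ⇒ p = 5/7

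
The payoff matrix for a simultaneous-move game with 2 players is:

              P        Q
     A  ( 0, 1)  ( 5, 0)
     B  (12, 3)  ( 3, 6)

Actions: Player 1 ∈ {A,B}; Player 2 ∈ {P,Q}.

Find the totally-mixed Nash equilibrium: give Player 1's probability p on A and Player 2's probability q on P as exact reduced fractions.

p=3/4, q=1/7

P1 indiff ⇒ q·0+(1-q)·5 = q·12+(1-q)·3 ⇒ q(-12) = (1-q)(-2) ⇒ q = 1/7
P2 indiff ⇒ p·1+(1-p)·3 = p·0+(1-p)·6 ⇒ p(1) = (1-p)(3) ⇒ p = 3/4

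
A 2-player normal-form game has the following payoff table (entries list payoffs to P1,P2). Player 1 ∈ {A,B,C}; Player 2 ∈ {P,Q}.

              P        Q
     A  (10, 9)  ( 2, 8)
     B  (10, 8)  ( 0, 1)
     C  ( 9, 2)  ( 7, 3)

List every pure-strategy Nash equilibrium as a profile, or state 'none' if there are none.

NE set: (A,P), (B,P), (C,Q)

(A,P): NE
(A,Q): not NE [P1→C gives 7>2; P2→P gives 9>8]
(B,P): NE
(B,Q): not NE [P1→C gives 7>0; P2→P gives 8>1]
(C,P): not NE [P1→B gives 10>9; P2→Q gives 3>2]
(C,Q): NE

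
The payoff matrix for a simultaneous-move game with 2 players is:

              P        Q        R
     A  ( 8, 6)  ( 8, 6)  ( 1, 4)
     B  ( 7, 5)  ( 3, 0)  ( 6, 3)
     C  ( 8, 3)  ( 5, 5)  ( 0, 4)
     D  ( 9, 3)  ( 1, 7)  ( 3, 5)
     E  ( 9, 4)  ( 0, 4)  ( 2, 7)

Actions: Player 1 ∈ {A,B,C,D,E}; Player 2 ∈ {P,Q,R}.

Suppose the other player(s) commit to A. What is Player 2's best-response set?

u_2(P vs A) = 6
u_2(Q vs A) = 6
u_2(R vs A) = 4
max payoff 6 at {P,Q}

argmax u_2 = {P,Q}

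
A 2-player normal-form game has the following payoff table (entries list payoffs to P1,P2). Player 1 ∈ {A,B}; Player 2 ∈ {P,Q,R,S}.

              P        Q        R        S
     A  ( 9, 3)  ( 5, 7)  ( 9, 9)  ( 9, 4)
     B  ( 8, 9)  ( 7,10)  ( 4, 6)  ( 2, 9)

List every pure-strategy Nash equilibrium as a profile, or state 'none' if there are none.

NE set: (A,R), (B,Q)

(A,P): not NE [P2→R gives 9>3]
(A,Q): not NE [P1→B gives 7>5; P2→R gives 9>7]
(A,R): NE
(A,S): not NE [P2→R gives 9>4]
(B,P): not NE [P1→A gives 9>8; P2→Q gives 10>9]
(B,Q): NE
(B,R): not NE [P1→A gives 9>4; P2→Q gives 10>6]
(B,S): not NE [P1→A gives 9>2; P2→Q gives 10>9]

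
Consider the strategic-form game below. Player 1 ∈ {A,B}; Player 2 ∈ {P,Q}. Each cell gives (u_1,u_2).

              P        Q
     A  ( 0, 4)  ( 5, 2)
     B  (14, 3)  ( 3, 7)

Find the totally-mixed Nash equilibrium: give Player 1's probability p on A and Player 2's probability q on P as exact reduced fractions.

P1 indiff ⇒ q·0+(1-q)·5 = q·14+(1-q)·3 ⇒ q(-14) = (1-q)(-2) ⇒ q = 1/8
P2 indiff ⇒ p·4+(1-p)·3 = p·2+(1-p)·7 ⇒ p(2) = (1-p)(4) ⇒ p = 2/3

(p,q) = (2/3, 1/8)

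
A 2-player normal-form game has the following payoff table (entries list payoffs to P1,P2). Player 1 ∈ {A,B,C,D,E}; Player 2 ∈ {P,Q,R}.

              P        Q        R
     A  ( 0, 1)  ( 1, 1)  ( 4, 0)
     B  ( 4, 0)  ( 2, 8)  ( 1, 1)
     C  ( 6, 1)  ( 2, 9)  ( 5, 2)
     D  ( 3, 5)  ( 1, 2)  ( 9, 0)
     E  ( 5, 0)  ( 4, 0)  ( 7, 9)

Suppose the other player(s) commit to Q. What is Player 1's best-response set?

u_1(A vs Q) = 1
u_1(B vs Q) = 2
u_1(C vs Q) = 2
u_1(D vs Q) = 1
u_1(E vs Q) = 4
max payoff 4 at {E}

argmax u_1 = {E}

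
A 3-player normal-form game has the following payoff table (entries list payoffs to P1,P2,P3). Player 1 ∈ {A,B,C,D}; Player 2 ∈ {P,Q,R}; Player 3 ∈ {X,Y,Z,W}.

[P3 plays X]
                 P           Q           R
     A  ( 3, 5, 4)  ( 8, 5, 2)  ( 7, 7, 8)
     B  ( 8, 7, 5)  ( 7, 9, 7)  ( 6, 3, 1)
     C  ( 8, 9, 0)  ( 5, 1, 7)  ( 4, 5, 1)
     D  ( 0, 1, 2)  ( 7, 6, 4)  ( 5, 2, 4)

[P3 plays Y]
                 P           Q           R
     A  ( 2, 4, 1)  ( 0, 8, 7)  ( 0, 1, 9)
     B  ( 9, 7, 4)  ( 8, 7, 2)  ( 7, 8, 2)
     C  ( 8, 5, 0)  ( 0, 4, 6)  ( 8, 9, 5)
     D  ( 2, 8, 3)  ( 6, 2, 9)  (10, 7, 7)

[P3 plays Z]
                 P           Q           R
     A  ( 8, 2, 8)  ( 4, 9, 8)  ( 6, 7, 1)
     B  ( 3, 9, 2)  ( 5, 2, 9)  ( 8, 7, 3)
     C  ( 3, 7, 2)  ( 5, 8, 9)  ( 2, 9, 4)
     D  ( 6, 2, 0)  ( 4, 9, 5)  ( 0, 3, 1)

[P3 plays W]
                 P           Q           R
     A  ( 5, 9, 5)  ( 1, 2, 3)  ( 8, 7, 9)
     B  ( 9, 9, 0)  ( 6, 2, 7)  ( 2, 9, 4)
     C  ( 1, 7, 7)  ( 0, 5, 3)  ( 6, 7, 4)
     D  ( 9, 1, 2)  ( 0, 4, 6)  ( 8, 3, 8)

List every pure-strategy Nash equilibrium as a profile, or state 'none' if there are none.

No pure NE.

(A,P,X): not NE [P1→C gives 8>3; P2→R gives 7>5; P3→Z gives 8>4]
(A,P,Y): not NE [P1→B gives 9>2; P2→Q gives 8>4; P3→Z gives 8>1]
(A,P,Z): not NE [P2→Q gives 9>2]
(A,P,W): not NE [P1→D gives 9>5; P3→Z gives 8>5]
(A,Q,X): not NE [P2→R gives 7>5; P3→Z gives 8>2]
(A,Q,Y): not NE [P1→B gives 8>0; P3→Z gives 8>7]
(A,Q,Z): not NE [P1→C gives 5>4]
(A,Q,W): not NE [P1→B gives 6>1; P2→P gives 9>2; P3→Z gives 8>3]
(A,R,X): not NE [P3→W gives 9>8]
(A,R,Y): not NE [P1→D gives 10>0; P2→Q gives 8>1]
(A,R,Z): not NE [P1→B gives 8>6; P2→Q gives 9>7; P3→W gives 9>1]
(A,R,W): not NE [P2→P gives 9>7]
(B,P,X): not NE [P2→Q gives 9>7]
(B,P,Y): not NE [P2→R gives 8>7; P3→X gives 5>4]
(B,P,Z): not NE [P1→A gives 8>3; P3→X gives 5>2]
(B,P,W): not NE [P3→X gives 5>0]
(B,Q,X): not NE [P1→A gives 8>7; P3→Z gives 9>7]
(B,Q,Y): not NE [P2→R gives 8>7; P3→Z gives 9>2]
(B,Q,Z): not NE [P2→P gives 9>2]
(B,Q,W): not NE [P2→R gives 9>2; P3→Z gives 9>7]
(B,R,X): not NE [P1→A gives 7>6; P2→Q gives 9>3; P3→W gives 4>1]
(B,R,Y): not NE [P1→D gives 10>7; P3→W gives 4>2]
(B,R,Z): not NE [P2→P gives 9>7; P3→W gives 4>3]
(B,R,W): not NE [P1→D gives 8>2]
(C,P,X): not NE [P3→W gives 7>0]
(C,P,Y): not NE [P1→B gives 9>8; P2→R gives 9>5; P3→W gives 7>0]
(C,P,Z): not NE [P1→A gives 8>3; P2→R gives 9>7; P3→W gives 7>2]
(C,P,W): not NE [P1→D gives 9>1]
(C,Q,X): not NE [P1→A gives 8>5; P2→P gives 9>1; P3→Z gives 9>7]
(C,Q,Y): not NE [P1→B gives 8>0; P2→R gives 9>4; P3→Z gives 9>6]
(C,Q,Z): not NE [P2→R gives 9>8]
(C,Q,W): not NE [P1→B gives 6>0; P2→R gives 7>5; P3→Z gives 9>3]
(C,R,X): not NE [P1→A gives 7>4; P2→P gives 9>5; P3→Y gives 5>1]
(C,R,Y): not NE [P1→D gives 10>8]
(C,R,Z): not NE [P1→B gives 8>2; P3→Y gives 5>4]
(C,R,W): not NE [P1→D gives 8>6; P3→Y gives 5>4]
(D,P,X): not NE [P1→C gives 8>0; P2→Q gives 6>1; P3→Y gives 3>2]
(D,P,Y): not NE [P1→B gives 9>2]
(D,P,Z): not NE [P1→A gives 8>6; P2→Q gives 9>2; P3→Y gives 3>0]
(D,P,W): not NE [P2→Q gives 4>1; P3→Y gives 3>2]
(D,Q,X): not NE [P1→A gives 8>7; P3→Y gives 9>4]
(D,Q,Y): not NE [P1→B gives 8>6; P2→P gives 8>2]
(D,Q,Z): not NE [P1→C gives 5>4; P3→Y gives 9>5]
(D,Q,W): not NE [P1→B gives 6>0; P3→Y gives 9>6]
(D,R,X): not NE [P1→A gives 7>5; P2→Q gives 6>2; P3→W gives 8>4]
(D,R,Y): not NE [P2→P gives 8>7; P3→W gives 8>7]
(D,R,Z): not NE [P1→B gives 8>0; P2→Q gives 9>3; P3→W gives 8>1]
(D,R,W): not NE [P2→Q gives 4>3]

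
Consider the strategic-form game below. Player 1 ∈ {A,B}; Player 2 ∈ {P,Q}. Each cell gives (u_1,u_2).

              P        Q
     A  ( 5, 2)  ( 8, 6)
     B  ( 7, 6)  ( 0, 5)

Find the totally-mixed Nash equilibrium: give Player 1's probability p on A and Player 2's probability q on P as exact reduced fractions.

P1 mixes 1/5 on A; P2 mixes 4/5 on P

P1 indiff ⇒ q·5+(1-q)·8 = q·7+(1-q)·0 ⇒ q(-2) = (1-q)(-8) ⇒ q = 4/5
P2 indiff ⇒ p·2+(1-p)·6 = p·6+(1-p)·5 ⇒ p(-4) = (1-p)(-1) ⇒ p = 1/5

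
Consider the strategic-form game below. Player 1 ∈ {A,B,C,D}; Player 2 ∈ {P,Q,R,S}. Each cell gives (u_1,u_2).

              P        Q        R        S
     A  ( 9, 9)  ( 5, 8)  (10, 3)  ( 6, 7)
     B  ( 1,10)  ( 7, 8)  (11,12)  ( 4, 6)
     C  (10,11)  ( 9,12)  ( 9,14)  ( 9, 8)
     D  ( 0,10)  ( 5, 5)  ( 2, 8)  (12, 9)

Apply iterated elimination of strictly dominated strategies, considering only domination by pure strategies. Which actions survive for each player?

Survivors P1:{A,B,C} P2:{P,Q,R}

P2 drop S (P beats it: A:9>7 B:10>6 C:11>8 D:10>9)
P1 drop D (B beats it: P:1>0 Q:7>5 R:11>2)
P1→{A,B,C} P2→{P,Q,R}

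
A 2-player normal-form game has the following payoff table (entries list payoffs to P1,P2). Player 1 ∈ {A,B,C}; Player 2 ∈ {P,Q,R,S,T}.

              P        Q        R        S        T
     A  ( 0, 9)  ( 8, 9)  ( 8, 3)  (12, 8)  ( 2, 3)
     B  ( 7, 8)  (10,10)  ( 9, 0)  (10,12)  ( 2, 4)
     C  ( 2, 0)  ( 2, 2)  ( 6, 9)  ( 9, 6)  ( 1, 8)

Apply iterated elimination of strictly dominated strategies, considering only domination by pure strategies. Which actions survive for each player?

Survivors P1:{A,B} P2:{P,Q,S}

P1 drop C (B beats it: P:7>2 Q:10>2 R:9>6 S:10>9 T:2>1)
P2 drop R (P beats it: A:9>3 B:8>0)
P2 drop T (P beats it: A:9>3 B:8>4)
P1→{A,B} P2→{P,Q,S}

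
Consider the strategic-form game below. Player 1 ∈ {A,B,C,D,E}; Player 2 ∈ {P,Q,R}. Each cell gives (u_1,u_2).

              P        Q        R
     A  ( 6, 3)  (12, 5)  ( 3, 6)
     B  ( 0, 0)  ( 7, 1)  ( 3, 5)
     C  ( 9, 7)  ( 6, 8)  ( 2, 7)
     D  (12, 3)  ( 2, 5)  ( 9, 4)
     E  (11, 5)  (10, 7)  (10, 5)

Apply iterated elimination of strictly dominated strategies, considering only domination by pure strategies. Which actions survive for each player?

P1 drop B (E beats it: P:11>0 Q:10>7 R:10>3)
P1 drop C (E beats it: P:11>9 Q:10>6 R:10>2)
P2 drop P (Q beats it: A:5>3 D:5>3 E:7>5)
P1 drop D (E beats it: Q:10>2 R:10>9)
P1→{A,E} P2→{Q,R}

Remaining: P1:{A,E} P2:{Q,R}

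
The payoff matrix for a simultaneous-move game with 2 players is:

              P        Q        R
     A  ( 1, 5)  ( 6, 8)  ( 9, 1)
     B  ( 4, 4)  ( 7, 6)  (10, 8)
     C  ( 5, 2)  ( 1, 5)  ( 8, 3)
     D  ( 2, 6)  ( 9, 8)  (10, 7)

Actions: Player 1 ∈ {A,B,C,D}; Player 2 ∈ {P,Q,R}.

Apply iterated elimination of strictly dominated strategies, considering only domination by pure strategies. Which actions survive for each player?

Remaining: P1:{B,D} P2:{Q,R}

P1 drop A (B beats it: P:4>1 Q:7>6 R:10>9)
P2 drop P (Q beats it: B:6>4 C:5>2 D:8>6)
P1 drop C (B beats it: Q:7>1 R:10>8)
P1→{B,D} P2→{Q,R}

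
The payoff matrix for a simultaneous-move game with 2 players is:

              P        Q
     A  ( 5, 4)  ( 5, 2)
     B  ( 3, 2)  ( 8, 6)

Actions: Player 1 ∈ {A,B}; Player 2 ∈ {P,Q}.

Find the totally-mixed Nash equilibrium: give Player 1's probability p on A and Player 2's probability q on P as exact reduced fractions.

P1 indiff ⇒ q·5+(1-q)·5 = q·3+(1-q)·8 ⇒ q(2) = (1-q)(3) ⇒ q = 3/5
P2 indiff ⇒ p·4+(1-p)·2 = p·2+(1-p)·6 ⇒ p(2) = (1-p)(4) ⇒ p = 2/3

(p,q) = (2/3, 3/5)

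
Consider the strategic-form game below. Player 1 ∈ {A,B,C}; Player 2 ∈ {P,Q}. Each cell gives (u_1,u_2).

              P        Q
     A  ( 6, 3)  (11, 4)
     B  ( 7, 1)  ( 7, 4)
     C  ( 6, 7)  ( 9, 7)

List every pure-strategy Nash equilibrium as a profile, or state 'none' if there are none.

(A,P): not NE [P1→B gives 7>6; P2→Q gives 4>3]
(A,Q): NE
(B,P): not NE [P2→Q gives 4>1]
(B,Q): not NE [P1→A gives 11>7]
(C,P): not NE [P1→B gives 7>6]
(C,Q): not NE [P1→A gives 11>9]

NE set: (A,Q)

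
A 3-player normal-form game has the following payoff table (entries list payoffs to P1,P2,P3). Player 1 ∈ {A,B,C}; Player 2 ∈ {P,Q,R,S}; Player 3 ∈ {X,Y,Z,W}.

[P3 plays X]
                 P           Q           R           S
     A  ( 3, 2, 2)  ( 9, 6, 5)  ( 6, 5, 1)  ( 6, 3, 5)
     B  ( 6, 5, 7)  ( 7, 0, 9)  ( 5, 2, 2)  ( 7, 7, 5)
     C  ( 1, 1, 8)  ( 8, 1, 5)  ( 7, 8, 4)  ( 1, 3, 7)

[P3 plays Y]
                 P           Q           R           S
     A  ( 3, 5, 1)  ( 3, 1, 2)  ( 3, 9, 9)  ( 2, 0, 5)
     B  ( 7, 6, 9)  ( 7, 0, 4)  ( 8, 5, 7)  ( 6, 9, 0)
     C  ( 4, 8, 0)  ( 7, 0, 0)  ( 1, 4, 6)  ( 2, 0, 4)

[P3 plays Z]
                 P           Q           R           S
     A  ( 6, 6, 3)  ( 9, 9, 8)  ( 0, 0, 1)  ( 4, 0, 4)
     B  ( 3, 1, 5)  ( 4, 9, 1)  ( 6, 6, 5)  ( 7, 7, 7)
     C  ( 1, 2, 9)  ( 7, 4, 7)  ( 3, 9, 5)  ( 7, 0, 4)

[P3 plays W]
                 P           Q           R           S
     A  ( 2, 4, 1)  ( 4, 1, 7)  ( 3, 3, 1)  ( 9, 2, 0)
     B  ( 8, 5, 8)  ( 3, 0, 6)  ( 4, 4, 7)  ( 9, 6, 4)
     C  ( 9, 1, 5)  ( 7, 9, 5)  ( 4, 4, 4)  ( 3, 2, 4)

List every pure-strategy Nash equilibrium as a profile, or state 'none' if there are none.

(A,P,X): not NE [P1→B gives 6>3; P2→Q gives 6>2; P3→Z gives 3>2]
(A,P,Y): not NE [P1→B gives 7>3; P2→R gives 9>5; P3→Z gives 3>1]
(A,P,Z): not NE [P2→Q gives 9>6]
(A,P,W): not NE [P1→C gives 9>2; P3→Z gives 3>1]
(A,Q,X): not NE [P3→Z gives 8>5]
(A,Q,Y): not NE [P1→C gives 7>3; P2→R gives 9>1; P3→Z gives 8>2]
(A,Q,Z): NE
(A,Q,W): not NE [P1→C gives 7>4; P2→P gives 4>1; P3→Z gives 8>7]
(A,R,X): not NE [P1→C gives 7>6; P2→Q gives 6>5; P3→Y gives 9>1]
(A,R,Y): not NE [P1→B gives 8>3]
(A,R,Z): not NE [P1→B gives 6>0; P2→Q gives 9>0; P3→Y gives 9>1]
(A,R,W): not NE [P1→C gives 4>3; P2→P gives 4>3; P3→Y gives 9>1]
(A,S,X): not NE [P1→B gives 7>6; P2→Q gives 6>3]
(A,S,Y): not NE [P1→B gives 6>2; P2→R gives 9>0]
(A,S,Z): not NE [P1→C gives 7>4; P2→Q gives 9>0; P3→Y gives 5>4]
(A,S,W): not NE [P2→P gives 4>2; P3→Y gives 5>0]
(B,P,X): not NE [P2→S gives 7>5; P3→Y gives 9>7]
(B,P,Y): not NE [P2→S gives 9>6]
(B,P,Z): not NE [P1→A gives 6>3; P2→Q gives 9>1; P3→Y gives 9>5]
(B,P,W): not NE [P1→C gives 9>8; P2→S gives 6>5; P3→Y gives 9>8]
(B,Q,X): not NE [P1→A gives 9>7; P2→S gives 7>0]
(B,Q,Y): not NE [P2→S gives 9>0; P3→X gives 9>4]
(B,Q,Z): not NE [P1→A gives 9>4; P3→X gives 9>1]
(B,Q,W): not NE [P1→C gives 7>3; P2→S gives 6>0; P3→X gives 9>6]
(B,R,X): not NE [P1→C gives 7>5; P2→S gives 7>2; P3→W gives 7>2]
(B,R,Y): not NE [P2→S gives 9>5]
(B,R,Z): not NE [P2→Q gives 9>6; P3→W gives 7>5]
(B,R,W): not NE [P2→S gives 6>4]
(B,S,X): not NE [P3→Z gives 7>5]
(B,S,Y): not NE [P3→Z gives 7>0]
(B,S,Z): not NE [P2→Q gives 9>7]
(B,S,W): not NE [P3→Z gives 7>4]
(C,P,X): not NE [P1→B gives 6>1; P2→R gives 8>1; P3→Z gives 9>8]
(C,P,Y): not NE [P1→B gives 7>4; P3→Z gives 9>0]
(C,P,Z): not NE [P1→A gives 6>1; P2→R gives 9>2]
(C,P,W): not NE [P2→Q gives 9>1; P3→Z gives 9>5]
(C,Q,X): not NE [P1→A gives 9>8; P2→R gives 8>1; P3→Z gives 7>5]
(C,Q,Y): not NE [P2→P gives 8>0; P3→Z gives 7>0]
(C,Q,Z): not NE [P1→A gives 9>7; P2→R gives 9>4]
(C,Q,W): not NE [P3→Z gives 7>5]
(C,R,X): not NE [P3→Y gives 6>4]
(C,R,Y): not NE [P1→B gives 8>1; P2→P gives 8>4]
(C,R,Z): not NE [P1→B gives 6>3; P3→Y gives 6>5]
(C,R,W): not NE [P2→Q gives 9>4; P3→Y gives 6>4]
(C,S,X): not NE [P1→B gives 7>1; P2→R gives 8>3]
(C,S,Y): not NE [P1→B gives 6>2; P2→P gives 8>0; P3→X gives 7>4]
(C,S,Z): not NE [P2→R gives 9>0; P3→X gives 7>4]
(C,S,W): not NE [P1→B gives 9>3; P2→Q gives 9>2; P3→X gives 7>4]

Nash profiles: (A,Q,Z)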